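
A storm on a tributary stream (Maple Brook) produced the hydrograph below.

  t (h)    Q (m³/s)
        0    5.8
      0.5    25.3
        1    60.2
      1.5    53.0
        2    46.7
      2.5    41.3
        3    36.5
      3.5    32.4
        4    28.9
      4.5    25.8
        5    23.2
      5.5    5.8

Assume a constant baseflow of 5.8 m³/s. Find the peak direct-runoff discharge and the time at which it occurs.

Q_p = 54.4 m³/s at t = 1 h

Subtracting baseflow gives direct-runoff ordinates: 0.0, 19.5, 54.4, 47.2, 40.9, 35.5, 30.7, 26.6, 23.1, 20.0, 17.4, 0.0 m³/s.
The maximum is 54.4 m³/s, occurring at the reading for t = 1 h.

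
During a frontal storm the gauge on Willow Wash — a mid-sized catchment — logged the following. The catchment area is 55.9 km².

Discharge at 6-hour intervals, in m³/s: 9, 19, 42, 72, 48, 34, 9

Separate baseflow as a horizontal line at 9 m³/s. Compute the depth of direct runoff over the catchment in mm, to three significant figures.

Direct runoff: 0.0, 10.0, 33.0, 63.0, 39.0, 25.0, 0.0 m³/s; ΣQ_DR = 170.0 m³/s.
V = ΣQ_DR · Δt = 170.0 × 21600 s = 3.672 × 10^6 m³.
Over A = 55.9 km², depth = V / A = 65.7 mm.

d ≈ 65.7 mm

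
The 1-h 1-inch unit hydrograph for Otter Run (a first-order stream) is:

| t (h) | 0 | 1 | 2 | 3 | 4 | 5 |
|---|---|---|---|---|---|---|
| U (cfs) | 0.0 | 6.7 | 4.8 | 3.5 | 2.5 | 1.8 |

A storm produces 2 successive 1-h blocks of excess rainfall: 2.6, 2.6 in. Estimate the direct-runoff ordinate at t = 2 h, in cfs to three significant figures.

Q ≈ 29.9 cfs

By discrete convolution, Q_j = Σ (P_i / 1 in) · U_{j−i}.
At t = 2 h (j=2): Q = (2.6/1)·4.8 + (2.6/1)·6.7 = 29.9 cfs.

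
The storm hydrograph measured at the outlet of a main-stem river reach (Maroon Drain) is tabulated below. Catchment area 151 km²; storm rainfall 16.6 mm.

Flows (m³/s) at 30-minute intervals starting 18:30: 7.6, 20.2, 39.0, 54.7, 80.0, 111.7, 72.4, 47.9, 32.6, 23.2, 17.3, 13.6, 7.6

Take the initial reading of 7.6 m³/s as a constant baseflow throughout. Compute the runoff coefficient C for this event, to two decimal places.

C ≈ 0.31

ΣQ_DR = 429.0 m³/s; V = ΣQ_DR·Δt = 7.722 × 10^5 m³.
Runoff depth d = V / A = 5.114 mm.
C = d / P = 5.114 / 16.6 = 0.31.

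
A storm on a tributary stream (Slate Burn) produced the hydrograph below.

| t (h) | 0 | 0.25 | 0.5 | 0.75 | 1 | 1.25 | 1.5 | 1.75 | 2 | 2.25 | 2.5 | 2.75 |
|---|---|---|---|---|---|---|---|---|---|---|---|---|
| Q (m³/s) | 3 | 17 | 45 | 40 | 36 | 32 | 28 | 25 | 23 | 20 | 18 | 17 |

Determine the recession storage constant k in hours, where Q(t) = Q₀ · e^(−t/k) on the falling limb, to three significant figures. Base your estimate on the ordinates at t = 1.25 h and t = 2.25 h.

On the falling limb, Q drops from 32 to 20 m³/s between t = 1.25 h and t = 2.25 h (Δt = 1 h).
k = −Δt / ln(Q₂/Q₁) = −1 / ln(20/32) = 2.13 h.

k ≈ 2.13 h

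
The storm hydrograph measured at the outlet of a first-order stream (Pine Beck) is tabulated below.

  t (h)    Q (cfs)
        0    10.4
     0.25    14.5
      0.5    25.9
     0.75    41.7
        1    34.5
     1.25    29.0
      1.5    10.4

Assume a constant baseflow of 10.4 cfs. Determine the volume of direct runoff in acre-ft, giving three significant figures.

Direct-runoff ordinates (Q − Q_b): 0.0, 4.1, 15.5, 31.3, 24.1, 18.6, 0.0 cfs.
ΣQ_DR = 93.60 cfs.
With Δt = 0.25 h = 900 s, V = ΣQ_DR · Δt = 93.60 × 900 = 84200 ft³ = 1.93 acre-ft.

V ≈ 1.93 acre-ft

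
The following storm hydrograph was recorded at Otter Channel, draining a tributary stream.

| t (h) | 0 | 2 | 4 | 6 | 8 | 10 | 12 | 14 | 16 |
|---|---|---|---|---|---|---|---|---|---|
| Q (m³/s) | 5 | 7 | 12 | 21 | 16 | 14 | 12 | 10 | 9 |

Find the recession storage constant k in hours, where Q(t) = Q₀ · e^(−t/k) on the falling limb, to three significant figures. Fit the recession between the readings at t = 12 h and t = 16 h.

On the falling limb, Q drops from 12 to 9 m³/s between t = 12 h and t = 16 h (Δt = 4 h).
k = −Δt / ln(Q₂/Q₁) = −4 / ln(9/12) = 13.9 h.

k ≈ 13.9 h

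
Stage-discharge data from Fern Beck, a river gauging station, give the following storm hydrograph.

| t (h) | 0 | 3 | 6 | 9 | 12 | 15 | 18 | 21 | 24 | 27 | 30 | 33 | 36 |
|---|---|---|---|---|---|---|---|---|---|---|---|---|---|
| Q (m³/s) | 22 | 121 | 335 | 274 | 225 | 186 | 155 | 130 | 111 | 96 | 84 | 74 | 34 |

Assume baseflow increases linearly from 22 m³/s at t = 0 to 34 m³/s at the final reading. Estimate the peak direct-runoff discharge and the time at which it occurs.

Q_p = 311.00 m³/s at t = 6 h

Subtracting baseflow gives direct-runoff ordinates: 0.00, 98.00, 311.00, 249.00, 199.00, 159.00, 127.00, 101.00, 81.00, 65.00, 52.00, 41.00, 0.00 m³/s.
The maximum is 311.00 m³/s, occurring at the reading for t = 6 h.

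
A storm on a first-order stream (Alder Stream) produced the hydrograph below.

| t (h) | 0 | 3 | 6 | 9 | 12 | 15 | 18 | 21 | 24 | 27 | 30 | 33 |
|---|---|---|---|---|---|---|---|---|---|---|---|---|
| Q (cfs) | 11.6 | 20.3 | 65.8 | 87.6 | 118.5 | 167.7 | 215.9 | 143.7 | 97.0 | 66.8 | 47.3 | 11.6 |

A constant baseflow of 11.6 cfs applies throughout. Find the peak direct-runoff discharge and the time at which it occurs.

Q_p = 204.3 cfs at t = 18 h

Subtracting baseflow gives direct-runoff ordinates: 0.0, 8.7, 54.2, 76.0, 106.9, 156.1, 204.3, 132.1, 85.4, 55.2, 35.7, 0.0 cfs.
The maximum is 204.3 cfs, occurring at the reading for t = 18 h.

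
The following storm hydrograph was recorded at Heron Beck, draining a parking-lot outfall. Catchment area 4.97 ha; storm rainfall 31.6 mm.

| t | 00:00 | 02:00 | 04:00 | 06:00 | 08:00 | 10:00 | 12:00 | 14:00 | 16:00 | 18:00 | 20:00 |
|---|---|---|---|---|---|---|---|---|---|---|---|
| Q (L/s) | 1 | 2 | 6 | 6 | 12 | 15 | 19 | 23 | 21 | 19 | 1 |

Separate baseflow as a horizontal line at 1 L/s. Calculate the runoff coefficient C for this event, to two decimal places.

C ≈ 0.52

ΣQ_DR = 114.0 L/s; V = ΣQ_DR·Δt = 8.208 × 10^5 L.
Runoff depth d = V / A = 16.52 mm.
C = d / P = 16.52 / 31.6 = 0.52.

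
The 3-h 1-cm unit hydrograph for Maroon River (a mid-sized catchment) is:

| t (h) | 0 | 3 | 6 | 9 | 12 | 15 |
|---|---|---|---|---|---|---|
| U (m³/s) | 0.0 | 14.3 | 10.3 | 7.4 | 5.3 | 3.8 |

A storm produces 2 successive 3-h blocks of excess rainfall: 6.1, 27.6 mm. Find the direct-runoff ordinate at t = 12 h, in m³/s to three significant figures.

Q ≈ 23.7 m³/s

By discrete convolution, Q_j = Σ (P_i / 10 mm) · U_{j−i}.
At t = 12 h (j=4): Q = (6.1/10)·5.3 + (27.6/10)·7.4 = 23.7 m³/s.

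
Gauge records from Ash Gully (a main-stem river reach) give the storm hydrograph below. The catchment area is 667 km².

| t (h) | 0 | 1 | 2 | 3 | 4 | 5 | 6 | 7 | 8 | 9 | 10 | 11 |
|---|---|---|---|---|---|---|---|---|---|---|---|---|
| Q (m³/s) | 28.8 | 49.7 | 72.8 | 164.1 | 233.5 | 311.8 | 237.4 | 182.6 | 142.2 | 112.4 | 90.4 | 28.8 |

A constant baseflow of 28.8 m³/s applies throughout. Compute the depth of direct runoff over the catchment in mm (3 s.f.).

d ≈ 7.06 mm

Direct runoff: 0.0, 20.9, 44.0, 135.3, 204.7, 283.0, 208.6, 153.8, 113.4, 83.6, 61.6, 0.0 m³/s; ΣQ_DR = 1309 m³/s.
V = ΣQ_DR · Δt = 1309 × 3600 s = 4.712 × 10^6 m³.
Over A = 667 km², depth = V / A = 7.06 mm.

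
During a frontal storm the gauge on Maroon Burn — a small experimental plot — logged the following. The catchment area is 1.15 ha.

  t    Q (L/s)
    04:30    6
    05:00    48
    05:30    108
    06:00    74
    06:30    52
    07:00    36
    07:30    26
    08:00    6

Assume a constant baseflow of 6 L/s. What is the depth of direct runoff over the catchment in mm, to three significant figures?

Direct runoff: 0.0, 42.0, 102.0, 68.0, 46.0, 30.0, 20.0, 0.0 L/s; ΣQ_DR = 308.0 L/s.
V = ΣQ_DR · Δt = 308.0 × 1800 s = 5.544 × 10^5 L.
Over A = 1.15 ha, depth = V / A = 48.2 mm.

d ≈ 48.2 mm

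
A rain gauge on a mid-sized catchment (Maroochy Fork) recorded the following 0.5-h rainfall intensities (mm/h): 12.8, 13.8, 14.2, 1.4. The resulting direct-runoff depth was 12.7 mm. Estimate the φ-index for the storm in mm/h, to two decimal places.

φ ≈ 5.13 mm/h

Only the 3 blocks with intensity above φ contribute runoff: 12.8, 13.8, 14.2 mm/h.
Σ(I−φ)·Δt = d  ⇒  (12.8+13.8+14.2 − 3φ)·0.5 = 12.7
φ = (40.80 − 12.7/0.5) / 3 = 5.13 mm/h.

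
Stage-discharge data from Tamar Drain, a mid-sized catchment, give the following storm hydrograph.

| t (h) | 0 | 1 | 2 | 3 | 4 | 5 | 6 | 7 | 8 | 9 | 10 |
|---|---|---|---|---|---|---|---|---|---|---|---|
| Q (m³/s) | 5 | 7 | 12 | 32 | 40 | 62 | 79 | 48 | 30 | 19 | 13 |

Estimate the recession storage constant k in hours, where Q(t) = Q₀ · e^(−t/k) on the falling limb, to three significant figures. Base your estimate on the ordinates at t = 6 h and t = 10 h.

On the falling limb, Q drops from 79 to 13 m³/s between t = 6 h and t = 10 h (Δt = 4 h).
k = −Δt / ln(Q₂/Q₁) = −4 / ln(13/79) = 2.22 h.

k ≈ 2.22 h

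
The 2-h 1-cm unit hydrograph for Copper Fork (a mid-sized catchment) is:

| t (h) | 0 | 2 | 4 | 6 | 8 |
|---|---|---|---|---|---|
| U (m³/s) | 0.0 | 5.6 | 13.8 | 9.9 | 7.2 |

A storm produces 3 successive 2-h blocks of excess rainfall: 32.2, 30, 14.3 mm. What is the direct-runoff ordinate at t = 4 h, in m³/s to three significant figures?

By discrete convolution, Q_j = Σ (P_i / 10 mm) · U_{j−i}.
At t = 4 h (j=2): Q = (32.2/10)·13.8 + (30/10)·5.6 + (14.3/10)·0.0 = 61.2 m³/s.

Q ≈ 61.2 m³/s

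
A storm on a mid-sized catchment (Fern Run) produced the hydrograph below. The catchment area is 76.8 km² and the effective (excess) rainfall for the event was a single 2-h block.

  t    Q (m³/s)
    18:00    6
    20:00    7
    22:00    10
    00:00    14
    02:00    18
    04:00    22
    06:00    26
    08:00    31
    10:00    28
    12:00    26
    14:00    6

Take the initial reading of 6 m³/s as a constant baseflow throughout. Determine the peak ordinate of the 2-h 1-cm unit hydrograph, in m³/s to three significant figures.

U_p ≈ 20.8 m³/s

Direct runoff: 0.0, 1.0, 4.0, 8.0, 12.0, 16.0, 20.0, 25.0, 22.0, 20.0, 0.0 m³/s; ΣQ_DR = 128.0 m³/s, peak = 25.0 m³/s.
Runoff depth d = ΣQ_DR·Δt / A = 128.0 × 7200 / (76.8 km²) = 12.00 mm.
The 1-cm UH is the DRH scaled by (10 mm)/d, so U_p = 25.0 × 10/12.00 = 20.8 m³/s.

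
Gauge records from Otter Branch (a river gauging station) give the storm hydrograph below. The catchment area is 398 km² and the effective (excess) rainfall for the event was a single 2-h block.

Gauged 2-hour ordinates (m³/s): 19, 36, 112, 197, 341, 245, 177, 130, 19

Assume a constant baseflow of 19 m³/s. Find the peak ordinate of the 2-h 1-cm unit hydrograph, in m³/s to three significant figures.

Direct runoff: 0.0, 17.0, 93.0, 178.0, 322.0, 226.0, 158.0, 111.0, 0.0 m³/s; ΣQ_DR = 1105 m³/s, peak = 322.0 m³/s.
Runoff depth d = ΣQ_DR·Δt / A = 1105 × 7200 / (398 km²) = 19.99 mm.
The 1-cm UH is the DRH scaled by (10 mm)/d, so U_p = 322.0 × 10/19.99 = 161 m³/s.

U_p ≈ 161 m³/s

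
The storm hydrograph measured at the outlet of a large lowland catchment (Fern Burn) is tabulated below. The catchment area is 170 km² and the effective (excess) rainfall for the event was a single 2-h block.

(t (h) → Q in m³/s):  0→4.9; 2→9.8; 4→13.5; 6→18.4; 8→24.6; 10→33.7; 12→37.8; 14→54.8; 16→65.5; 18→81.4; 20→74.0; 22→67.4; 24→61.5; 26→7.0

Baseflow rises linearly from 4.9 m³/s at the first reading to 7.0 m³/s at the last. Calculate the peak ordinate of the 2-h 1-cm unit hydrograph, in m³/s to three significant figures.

U_p ≈ 37.6 m³/s

Direct runoff: 0.00, 4.74, 8.28, 13.02, 19.05, 27.99, 31.93, 48.77, 59.31, 75.05, 67.48, 60.72, 54.66, 0.00 m³/s; ΣQ_DR = 471.0 m³/s, peak = 75.05 m³/s.
Runoff depth d = ΣQ_DR·Δt / A = 471.0 × 7200 / (170 km²) = 19.95 mm.
The 1-cm UH is the DRH scaled by (10 mm)/d, so U_p = 75.05 × 10/19.95 = 37.6 m³/s.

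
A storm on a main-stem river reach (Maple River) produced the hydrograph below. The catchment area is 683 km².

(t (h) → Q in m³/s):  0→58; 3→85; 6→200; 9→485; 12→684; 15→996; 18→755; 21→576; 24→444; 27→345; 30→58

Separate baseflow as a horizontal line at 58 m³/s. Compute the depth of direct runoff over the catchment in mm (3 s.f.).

Direct runoff: 0.0, 27.0, 142.0, 427.0, 626.0, 938.0, 697.0, 518.0, 386.0, 287.0, 0.0 m³/s; ΣQ_DR = 4048 m³/s.
V = ΣQ_DR · Δt = 4048 × 10800 s = 4.372 × 10^7 m³.
Over A = 683 km², depth = V / A = 64.0 mm.

d ≈ 64.0 mm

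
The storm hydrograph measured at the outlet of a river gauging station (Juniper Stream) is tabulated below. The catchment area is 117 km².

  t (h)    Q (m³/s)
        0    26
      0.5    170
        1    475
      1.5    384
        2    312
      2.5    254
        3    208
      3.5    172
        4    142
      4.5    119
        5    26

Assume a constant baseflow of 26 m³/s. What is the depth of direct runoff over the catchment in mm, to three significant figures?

d ≈ 30.8 mm

Direct runoff: 0.0, 144.0, 449.0, 358.0, 286.0, 228.0, 182.0, 146.0, 116.0, 93.0, 0.0 m³/s; ΣQ_DR = 2002 m³/s.
V = ΣQ_DR · Δt = 2002 × 1800 s = 3.604 × 10^6 m³.
Over A = 117 km², depth = V / A = 30.8 mm.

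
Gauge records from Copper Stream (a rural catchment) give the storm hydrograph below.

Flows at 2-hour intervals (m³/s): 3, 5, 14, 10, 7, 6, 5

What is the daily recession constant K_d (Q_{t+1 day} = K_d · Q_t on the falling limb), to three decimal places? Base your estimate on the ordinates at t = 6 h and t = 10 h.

Between t = 6 h and t = 10 h the flow falls from 10 to 6 m³/s over 2×2 h = 4 h.
Per-interval ratio K = (6/10)^(1/2) = 0.7746; K_d = K^(24/2) = 0.047.

K_d ≈ 0.047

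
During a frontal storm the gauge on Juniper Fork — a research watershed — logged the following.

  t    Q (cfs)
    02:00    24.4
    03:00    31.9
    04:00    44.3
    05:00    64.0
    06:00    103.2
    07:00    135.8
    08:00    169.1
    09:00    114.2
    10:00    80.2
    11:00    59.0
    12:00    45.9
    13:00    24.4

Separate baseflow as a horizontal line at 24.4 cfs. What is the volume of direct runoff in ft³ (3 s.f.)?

Direct-runoff ordinates (Q − Q_b): 0.0, 7.5, 19.9, 39.6, 78.8, 111.4, 144.7, 89.8, 55.8, 34.6, 21.5, 0.0 cfs.
ΣQ_DR = 603.6 cfs.
With Δt = 1 h = 3600 s, V = ΣQ_DR · Δt = 603.6 × 3600 = 2.17 × 10^6 ft³.

V ≈ 2.17 × 10^6 ft³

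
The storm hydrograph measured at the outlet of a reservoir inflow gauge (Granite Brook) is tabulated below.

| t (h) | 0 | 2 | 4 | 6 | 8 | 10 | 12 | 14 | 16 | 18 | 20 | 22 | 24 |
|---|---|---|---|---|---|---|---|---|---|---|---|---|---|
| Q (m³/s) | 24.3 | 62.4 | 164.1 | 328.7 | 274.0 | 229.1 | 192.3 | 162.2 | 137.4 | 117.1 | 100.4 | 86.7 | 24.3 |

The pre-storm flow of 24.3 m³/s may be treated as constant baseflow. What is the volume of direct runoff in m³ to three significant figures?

V ≈ 1.14 × 10^7 m³

Direct-runoff ordinates (Q − Q_b): 0.0, 38.1, 139.8, 304.4, 249.7, 204.8, 168.0, 137.9, 113.1, 92.8, 76.1, 62.4, 0.0 m³/s.
ΣQ_DR = 1587 m³/s.
With Δt = 2 h = 7200 s, V = ΣQ_DR · Δt = 1587 × 7200 = 1.14 × 10^7 m³.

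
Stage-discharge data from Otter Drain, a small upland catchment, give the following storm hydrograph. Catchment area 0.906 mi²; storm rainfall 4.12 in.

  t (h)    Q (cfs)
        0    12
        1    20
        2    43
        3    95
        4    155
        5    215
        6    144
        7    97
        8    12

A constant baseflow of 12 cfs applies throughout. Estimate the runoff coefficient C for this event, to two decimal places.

C ≈ 0.28

ΣQ_DR = 685.0 cfs; V = ΣQ_DR·Δt = 2.466 × 10^6 ft³.
Runoff depth d = V / A = 1.172 in.
C = d / P = 1.172 / 4.12 = 0.28.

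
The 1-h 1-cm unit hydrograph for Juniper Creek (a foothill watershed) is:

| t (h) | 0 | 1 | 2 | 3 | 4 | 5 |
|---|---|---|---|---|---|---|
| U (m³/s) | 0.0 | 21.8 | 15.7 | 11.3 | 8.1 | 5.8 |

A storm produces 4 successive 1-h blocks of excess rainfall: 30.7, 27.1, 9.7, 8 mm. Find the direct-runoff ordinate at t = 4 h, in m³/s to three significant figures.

By discrete convolution, Q_j = Σ (P_i / 10 mm) · U_{j−i}.
At t = 4 h (j=4): Q = (30.7/10)·8.1 + (27.1/10)·11.3 + (9.7/10)·15.7 + (8/10)·21.8 = 88.2 m³/s.

Q ≈ 88.2 m³/s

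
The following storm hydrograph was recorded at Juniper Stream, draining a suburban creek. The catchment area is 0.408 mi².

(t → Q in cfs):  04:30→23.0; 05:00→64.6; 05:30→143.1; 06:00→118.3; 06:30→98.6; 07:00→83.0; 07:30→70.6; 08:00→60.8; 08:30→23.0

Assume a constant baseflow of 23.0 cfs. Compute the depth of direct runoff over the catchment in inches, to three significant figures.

Direct runoff: 0.0, 41.6, 120.1, 95.3, 75.6, 60.0, 47.6, 37.8, 0.0 cfs; ΣQ_DR = 478.0 cfs.
V = ΣQ_DR · Δt = 478.0 × 1800 s = 8.604 × 10^5 ft³.
Over A = 0.408 mi², depth = V / A = 0.908 in.

d ≈ 0.908 in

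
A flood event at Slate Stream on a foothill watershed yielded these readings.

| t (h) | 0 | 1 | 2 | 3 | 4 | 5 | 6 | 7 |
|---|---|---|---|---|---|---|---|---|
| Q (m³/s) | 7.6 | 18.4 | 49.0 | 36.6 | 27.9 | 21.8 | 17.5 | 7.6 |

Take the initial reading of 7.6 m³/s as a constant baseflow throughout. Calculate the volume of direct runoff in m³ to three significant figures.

Direct-runoff ordinates (Q − Q_b): 0.0, 10.8, 41.4, 29.0, 20.3, 14.2, 9.9, 0.0 m³/s.
ΣQ_DR = 125.6 m³/s.
With Δt = 1 h = 3600 s, V = ΣQ_DR · Δt = 125.6 × 3600 = 4.52 × 10^5 m³.

V ≈ 4.52 × 10^5 m³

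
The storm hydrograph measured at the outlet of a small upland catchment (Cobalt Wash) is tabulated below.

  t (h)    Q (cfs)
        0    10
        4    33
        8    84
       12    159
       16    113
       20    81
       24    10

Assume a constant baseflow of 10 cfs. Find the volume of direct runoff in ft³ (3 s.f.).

V ≈ 6.05 × 10^6 ft³

Direct-runoff ordinates (Q − Q_b): 0.0, 23.0, 74.0, 149.0, 103.0, 71.0, 0.0 cfs.
ΣQ_DR = 420.0 cfs.
With Δt = 4 h = 14400 s, V = ΣQ_DR · Δt = 420.0 × 14400 = 6.05 × 10^6 ft³.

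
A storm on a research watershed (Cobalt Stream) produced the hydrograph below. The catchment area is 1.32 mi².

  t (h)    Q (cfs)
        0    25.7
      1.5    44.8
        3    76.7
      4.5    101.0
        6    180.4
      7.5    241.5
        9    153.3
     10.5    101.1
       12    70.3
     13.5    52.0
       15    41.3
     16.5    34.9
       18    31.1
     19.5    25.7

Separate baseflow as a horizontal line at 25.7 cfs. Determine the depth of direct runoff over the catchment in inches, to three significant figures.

d ≈ 1.44 in

Direct runoff: 0.0, 19.1, 51.0, 75.3, 154.7, 215.8, 127.6, 75.4, 44.6, 26.3, 15.6, 9.2, 5.4, 0.0 cfs; ΣQ_DR = 820.0 cfs.
V = ΣQ_DR · Δt = 820.0 × 5400 s = 4.428 × 10^6 ft³.
Over A = 1.32 mi², depth = V / A = 1.44 in.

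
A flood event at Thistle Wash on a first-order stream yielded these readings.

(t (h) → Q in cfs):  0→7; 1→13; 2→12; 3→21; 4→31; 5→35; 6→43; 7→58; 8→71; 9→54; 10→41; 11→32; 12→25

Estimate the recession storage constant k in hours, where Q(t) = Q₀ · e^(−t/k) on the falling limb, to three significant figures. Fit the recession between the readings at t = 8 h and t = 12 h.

k ≈ 3.83 h

On the falling limb, Q drops from 71 to 25 cfs between t = 8 h and t = 12 h (Δt = 4 h).
k = −Δt / ln(Q₂/Q₁) = −4 / ln(25/71) = 3.83 h.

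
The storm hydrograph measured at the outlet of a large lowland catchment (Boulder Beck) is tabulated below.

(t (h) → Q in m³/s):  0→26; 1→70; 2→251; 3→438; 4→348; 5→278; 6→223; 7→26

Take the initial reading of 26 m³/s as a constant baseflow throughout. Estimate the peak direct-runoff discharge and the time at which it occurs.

Subtracting baseflow gives direct-runoff ordinates: 0.0, 44.0, 225.0, 412.0, 322.0, 252.0, 197.0, 0.0 m³/s.
The maximum is 412.0 m³/s, occurring at the reading for t = 3 h.

Q_p = 412.0 m³/s at t = 3 h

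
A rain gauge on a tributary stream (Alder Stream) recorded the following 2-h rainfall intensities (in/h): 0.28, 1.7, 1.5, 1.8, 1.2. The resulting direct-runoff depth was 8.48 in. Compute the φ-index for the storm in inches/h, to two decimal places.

Only the 4 blocks with intensity above φ contribute runoff: 1.7, 1.5, 1.8, 1.2 in/h.
Σ(I−φ)·Δt = d  ⇒  (1.7+1.5+1.8+1.2 − 4φ)·2 = 8.48
φ = (6.200 − 8.48/2) / 4 = 0.49 in/h.

φ ≈ 0.49 in/h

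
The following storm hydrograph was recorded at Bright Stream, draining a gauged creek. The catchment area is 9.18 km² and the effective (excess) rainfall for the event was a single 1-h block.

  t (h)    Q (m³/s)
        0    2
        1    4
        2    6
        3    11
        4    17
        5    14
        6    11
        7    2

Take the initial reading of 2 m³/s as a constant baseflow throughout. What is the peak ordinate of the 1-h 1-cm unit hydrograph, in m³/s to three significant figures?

Direct runoff: 0.0, 2.0, 4.0, 9.0, 15.0, 12.0, 9.0, 0.0 m³/s; ΣQ_DR = 51.00 m³/s, peak = 15.0 m³/s.
Runoff depth d = ΣQ_DR·Δt / A = 51.00 × 3600 / (9.18 km²) = 20.00 mm.
The 1-cm UH is the DRH scaled by (10 mm)/d, so U_p = 15.0 × 10/20.00 = 7.50 m³/s.

U_p ≈ 7.50 m³/s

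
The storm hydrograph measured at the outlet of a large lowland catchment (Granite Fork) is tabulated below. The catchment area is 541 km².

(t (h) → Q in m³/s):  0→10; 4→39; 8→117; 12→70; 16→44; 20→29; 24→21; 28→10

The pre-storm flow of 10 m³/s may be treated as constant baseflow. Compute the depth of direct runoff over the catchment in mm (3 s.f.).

Direct runoff: 0.0, 29.0, 107.0, 60.0, 34.0, 19.0, 11.0, 0.0 m³/s; ΣQ_DR = 260.0 m³/s.
V = ΣQ_DR · Δt = 260.0 × 14400 s = 3.744 × 10^6 m³.
Over A = 541 km², depth = V / A = 6.92 mm.

d ≈ 6.92 mm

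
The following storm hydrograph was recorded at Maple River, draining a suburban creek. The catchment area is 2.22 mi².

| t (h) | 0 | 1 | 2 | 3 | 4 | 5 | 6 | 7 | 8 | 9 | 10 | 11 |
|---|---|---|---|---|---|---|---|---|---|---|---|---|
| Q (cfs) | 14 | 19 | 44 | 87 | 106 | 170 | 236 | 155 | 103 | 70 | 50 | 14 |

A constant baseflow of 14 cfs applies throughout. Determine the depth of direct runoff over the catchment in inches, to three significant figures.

Direct runoff: 0.0, 5.0, 30.0, 73.0, 92.0, 156.0, 222.0, 141.0, 89.0, 56.0, 36.0, 0.0 cfs; ΣQ_DR = 900.0 cfs.
V = ΣQ_DR · Δt = 900.0 × 3600 s = 3.240 × 10^6 ft³.
Over A = 2.22 mi², depth = V / A = 0.628 in.

d ≈ 0.628 in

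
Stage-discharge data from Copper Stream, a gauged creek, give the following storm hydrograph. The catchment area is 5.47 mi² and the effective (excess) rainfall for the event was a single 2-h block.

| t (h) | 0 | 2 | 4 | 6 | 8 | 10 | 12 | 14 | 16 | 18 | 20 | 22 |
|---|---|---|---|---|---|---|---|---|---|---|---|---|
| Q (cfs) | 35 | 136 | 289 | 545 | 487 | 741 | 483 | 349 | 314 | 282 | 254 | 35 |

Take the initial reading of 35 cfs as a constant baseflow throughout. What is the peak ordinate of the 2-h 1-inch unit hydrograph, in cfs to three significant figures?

U_p ≈ 353 cfs

Direct runoff: 0.0, 101.0, 254.0, 510.0, 452.0, 706.0, 448.0, 314.0, 279.0, 247.0, 219.0, 0.0 cfs; ΣQ_DR = 3530 cfs, peak = 706.0 cfs.
Runoff depth d = ΣQ_DR·Δt / A = 3530 × 7200 / (5.47 mi²) = 2.000 in.
The 1-inch UH is the DRH scaled by (1 in)/d, so U_p = 706.0 × 1/2.000 = 353 cfs.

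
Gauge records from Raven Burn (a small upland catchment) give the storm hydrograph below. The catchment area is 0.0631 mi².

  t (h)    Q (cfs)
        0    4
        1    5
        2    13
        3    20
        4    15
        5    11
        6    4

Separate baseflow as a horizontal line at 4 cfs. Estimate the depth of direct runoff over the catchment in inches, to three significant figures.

Direct runoff: 0.0, 1.0, 9.0, 16.0, 11.0, 7.0, 0.0 cfs; ΣQ_DR = 44.00 cfs.
V = ΣQ_DR · Δt = 44.00 × 3600 s = 1.584 × 10^5 ft³.
Over A = 0.0631 mi², depth = V / A = 1.08 in.

d ≈ 1.08 in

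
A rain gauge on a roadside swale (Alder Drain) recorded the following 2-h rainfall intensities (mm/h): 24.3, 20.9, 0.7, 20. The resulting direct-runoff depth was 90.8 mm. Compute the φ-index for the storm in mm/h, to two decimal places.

Only the 3 blocks with intensity above φ contribute runoff: 24.3, 20.9, 20 mm/h.
Σ(I−φ)·Δt = d  ⇒  (24.3+20.9+20 − 3φ)·2 = 90.8
φ = (65.20 − 90.8/2) / 3 = 6.60 mm/h.

φ ≈ 6.60 mm/h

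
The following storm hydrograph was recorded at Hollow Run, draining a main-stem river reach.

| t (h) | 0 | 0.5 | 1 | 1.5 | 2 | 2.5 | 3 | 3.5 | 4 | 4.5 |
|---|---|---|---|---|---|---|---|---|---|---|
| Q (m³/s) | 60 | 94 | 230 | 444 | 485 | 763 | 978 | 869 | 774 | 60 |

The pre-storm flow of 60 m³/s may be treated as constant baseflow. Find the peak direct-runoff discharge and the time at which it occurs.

Q_p = 918.0 m³/s at t = 3 h

Subtracting baseflow gives direct-runoff ordinates: 0.0, 34.0, 170.0, 384.0, 425.0, 703.0, 918.0, 809.0, 714.0, 0.0 m³/s.
The maximum is 918.0 m³/s, occurring at the reading for t = 3 h.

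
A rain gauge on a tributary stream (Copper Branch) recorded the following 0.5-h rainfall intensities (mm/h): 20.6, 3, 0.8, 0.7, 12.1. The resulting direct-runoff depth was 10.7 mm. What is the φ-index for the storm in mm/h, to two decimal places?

Only the 2 blocks with intensity above φ contribute runoff: 20.6, 12.1 mm/h.
Σ(I−φ)·Δt = d  ⇒  (20.6+12.1 − 2φ)·0.5 = 10.7
φ = (32.70 − 10.7/0.5) / 2 = 5.65 mm/h.

φ ≈ 5.65 mm/h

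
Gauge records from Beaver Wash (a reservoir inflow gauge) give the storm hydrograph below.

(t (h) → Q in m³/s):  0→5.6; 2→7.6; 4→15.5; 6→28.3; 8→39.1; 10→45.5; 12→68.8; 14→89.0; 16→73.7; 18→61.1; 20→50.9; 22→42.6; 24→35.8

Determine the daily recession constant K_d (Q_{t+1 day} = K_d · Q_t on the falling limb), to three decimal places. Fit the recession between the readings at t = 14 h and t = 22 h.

Between t = 14 h and t = 22 h the flow falls from 89.0 to 42.6 m³/s over 4×2 h = 8 h.
Per-interval ratio K = (42.6/89.0)^(1/4) = 0.8318; K_d = K^(24/2) = 0.110.

K_d ≈ 0.110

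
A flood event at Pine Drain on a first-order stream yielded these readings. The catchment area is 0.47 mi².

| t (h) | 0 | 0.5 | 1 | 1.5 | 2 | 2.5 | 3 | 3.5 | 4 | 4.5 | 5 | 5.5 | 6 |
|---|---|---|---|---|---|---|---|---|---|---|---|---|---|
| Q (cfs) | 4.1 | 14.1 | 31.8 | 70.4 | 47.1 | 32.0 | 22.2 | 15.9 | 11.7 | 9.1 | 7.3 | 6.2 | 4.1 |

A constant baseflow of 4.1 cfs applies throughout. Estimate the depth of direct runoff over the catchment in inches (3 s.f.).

Direct runoff: 0.0, 10.0, 27.7, 66.3, 43.0, 27.9, 18.1, 11.8, 7.6, 5.0, 3.2, 2.1, 0.0 cfs; ΣQ_DR = 222.7 cfs.
V = ΣQ_DR · Δt = 222.7 × 1800 s = 4.009 × 10^5 ft³.
Over A = 0.47 mi², depth = V / A = 0.367 in.

d ≈ 0.367 in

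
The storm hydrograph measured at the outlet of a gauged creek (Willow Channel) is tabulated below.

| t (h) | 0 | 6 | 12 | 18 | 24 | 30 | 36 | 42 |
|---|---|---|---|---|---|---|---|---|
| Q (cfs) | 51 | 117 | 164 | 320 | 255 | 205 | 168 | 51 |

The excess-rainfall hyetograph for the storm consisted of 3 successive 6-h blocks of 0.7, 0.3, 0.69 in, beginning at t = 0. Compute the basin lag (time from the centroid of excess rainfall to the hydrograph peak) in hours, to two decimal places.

Centroid of excess rainfall: t_c = Σ P_i·t̄_i / ΣP_i = 8.9645 h (block centres at 3, 9, 15 h).
Hydrograph peak occurs at t = 18 h, so basin lag t_L = 18 − 8.9645 = 9.04 h.

t_L ≈ 9.04 h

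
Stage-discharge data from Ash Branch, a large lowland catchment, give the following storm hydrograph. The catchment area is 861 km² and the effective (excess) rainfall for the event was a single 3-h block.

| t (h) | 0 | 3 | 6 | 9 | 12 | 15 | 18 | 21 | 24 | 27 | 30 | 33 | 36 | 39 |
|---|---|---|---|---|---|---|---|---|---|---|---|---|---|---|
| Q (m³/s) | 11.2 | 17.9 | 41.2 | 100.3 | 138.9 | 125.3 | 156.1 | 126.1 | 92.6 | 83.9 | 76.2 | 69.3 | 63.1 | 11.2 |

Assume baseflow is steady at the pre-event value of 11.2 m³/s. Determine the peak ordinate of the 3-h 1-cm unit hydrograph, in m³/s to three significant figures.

U_p ≈ 121 m³/s

Direct runoff: 0.0, 6.7, 30.0, 89.1, 127.7, 114.1, 144.9, 114.9, 81.4, 72.7, 65.0, 58.1, 51.9, 0.0 m³/s; ΣQ_DR = 956.5 m³/s, peak = 144.9 m³/s.
Runoff depth d = ΣQ_DR·Δt / A = 956.5 × 10800 / (861 km²) = 12.00 mm.
The 1-cm UH is the DRH scaled by (10 mm)/d, so U_p = 144.9 × 10/12.00 = 121 m³/s.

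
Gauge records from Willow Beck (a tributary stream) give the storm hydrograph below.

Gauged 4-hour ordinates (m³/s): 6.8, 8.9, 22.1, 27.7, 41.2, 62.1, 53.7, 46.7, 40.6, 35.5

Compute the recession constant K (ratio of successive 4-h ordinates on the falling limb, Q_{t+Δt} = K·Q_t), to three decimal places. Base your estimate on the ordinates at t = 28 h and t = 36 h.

Using the recession-limb readings at t = 28 h and t = 36 h: Q falls from 46.7 to 35.5 m³/s over 2 intervals.
K = (Q₂/Q₁)^(1/2) = (35.5/46.7)^(1/2) = 0.872.

K ≈ 0.872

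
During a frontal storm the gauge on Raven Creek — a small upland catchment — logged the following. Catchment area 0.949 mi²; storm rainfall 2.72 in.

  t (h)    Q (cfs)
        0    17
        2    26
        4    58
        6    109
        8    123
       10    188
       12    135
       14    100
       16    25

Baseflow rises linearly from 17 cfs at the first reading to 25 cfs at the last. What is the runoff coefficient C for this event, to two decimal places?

C ≈ 0.71

ΣQ_DR = 592.0 cfs; V = ΣQ_DR·Δt = 4.262 × 10^6 ft³.
Runoff depth d = V / A = 1.933 in.
C = d / P = 1.933 / 2.72 = 0.71.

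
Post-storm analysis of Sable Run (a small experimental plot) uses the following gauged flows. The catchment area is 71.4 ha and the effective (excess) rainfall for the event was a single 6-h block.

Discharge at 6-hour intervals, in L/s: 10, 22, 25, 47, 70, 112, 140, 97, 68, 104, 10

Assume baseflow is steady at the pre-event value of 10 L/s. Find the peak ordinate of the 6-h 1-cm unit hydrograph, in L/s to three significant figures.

Direct runoff: 0.0, 12.0, 15.0, 37.0, 60.0, 102.0, 130.0, 87.0, 58.0, 94.0, 0.0 L/s; ΣQ_DR = 595.0 L/s, peak = 130.0 L/s.
Runoff depth d = ΣQ_DR·Δt / A = 595.0 × 21600 / (71.4 ha) = 18.00 mm.
The 1-cm UH is the DRH scaled by (10 mm)/d, so U_p = 130.0 × 10/18.00 = 72.2 L/s.

U_p ≈ 72.2 L/s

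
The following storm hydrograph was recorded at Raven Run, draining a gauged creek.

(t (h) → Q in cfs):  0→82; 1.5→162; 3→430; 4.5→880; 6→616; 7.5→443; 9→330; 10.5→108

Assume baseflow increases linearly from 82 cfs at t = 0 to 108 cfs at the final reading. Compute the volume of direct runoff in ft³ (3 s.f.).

Direct-runoff ordinates (Q − Q_b): 0.00, 76.29, 340.57, 786.86, 519.14, 342.43, 225.71, 0.00 cfs.
ΣQ_DR = 2291 cfs.
With Δt = 1.5 h = 5400 s, V = ΣQ_DR · Δt = 2291 × 5400 = 1.24 × 10^7 ft³.

V ≈ 1.24 × 10^7 ft³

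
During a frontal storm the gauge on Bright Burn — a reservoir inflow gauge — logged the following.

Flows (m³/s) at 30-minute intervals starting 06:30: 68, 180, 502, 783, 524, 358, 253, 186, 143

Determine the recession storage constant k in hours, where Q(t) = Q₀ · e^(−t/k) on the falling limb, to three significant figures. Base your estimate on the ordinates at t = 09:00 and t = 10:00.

On the falling limb, Q drops from 358 to 186 m³/s between t = 09:00 and t = 10:00 (Δt = 1 h).
k = −Δt / ln(Q₂/Q₁) = −1 / ln(186/358) = 1.53 h.

k ≈ 1.53 h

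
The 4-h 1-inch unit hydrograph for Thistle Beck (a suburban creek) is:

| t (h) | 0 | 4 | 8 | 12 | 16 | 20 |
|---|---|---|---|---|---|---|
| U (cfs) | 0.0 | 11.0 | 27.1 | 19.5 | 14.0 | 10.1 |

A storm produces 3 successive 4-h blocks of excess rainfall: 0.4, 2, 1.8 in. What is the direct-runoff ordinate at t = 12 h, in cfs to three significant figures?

Q ≈ 81.8 cfs

By discrete convolution, Q_j = Σ (P_i / 1 in) · U_{j−i}.
At t = 12 h (j=3): Q = (0.4/1)·19.5 + (2/1)·27.1 + (1.8/1)·11.0 = 81.8 cfs.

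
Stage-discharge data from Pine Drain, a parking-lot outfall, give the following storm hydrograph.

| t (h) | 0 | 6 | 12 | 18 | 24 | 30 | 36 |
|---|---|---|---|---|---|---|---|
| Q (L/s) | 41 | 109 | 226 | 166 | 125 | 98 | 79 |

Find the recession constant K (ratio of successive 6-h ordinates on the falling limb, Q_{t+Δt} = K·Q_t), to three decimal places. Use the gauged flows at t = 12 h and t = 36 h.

K ≈ 0.769

Using the recession-limb readings at t = 12 h and t = 36 h: Q falls from 226 to 79 L/s over 4 intervals.
K = (Q₂/Q₁)^(1/4) = (79/226)^(1/4) = 0.769.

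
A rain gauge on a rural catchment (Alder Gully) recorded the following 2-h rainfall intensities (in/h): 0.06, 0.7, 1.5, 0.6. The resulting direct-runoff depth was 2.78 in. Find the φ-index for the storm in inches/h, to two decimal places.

φ ≈ 0.47 in/h

Only the 3 blocks with intensity above φ contribute runoff: 0.7, 1.5, 0.6 in/h.
Σ(I−φ)·Δt = d  ⇒  (0.7+1.5+0.6 − 3φ)·2 = 2.78
φ = (2.800 − 2.78/2) / 3 = 0.47 in/h.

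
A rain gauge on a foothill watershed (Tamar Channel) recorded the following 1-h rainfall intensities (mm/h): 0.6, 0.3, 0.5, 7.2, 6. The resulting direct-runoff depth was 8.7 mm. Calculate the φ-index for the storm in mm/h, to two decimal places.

Only the 2 blocks with intensity above φ contribute runoff: 7.2, 6 mm/h.
Σ(I−φ)·Δt = d  ⇒  (7.2+6 − 2φ)·1 = 8.7
φ = (13.20 − 8.7/1) / 2 = 2.25 mm/h.

φ ≈ 2.25 mm/h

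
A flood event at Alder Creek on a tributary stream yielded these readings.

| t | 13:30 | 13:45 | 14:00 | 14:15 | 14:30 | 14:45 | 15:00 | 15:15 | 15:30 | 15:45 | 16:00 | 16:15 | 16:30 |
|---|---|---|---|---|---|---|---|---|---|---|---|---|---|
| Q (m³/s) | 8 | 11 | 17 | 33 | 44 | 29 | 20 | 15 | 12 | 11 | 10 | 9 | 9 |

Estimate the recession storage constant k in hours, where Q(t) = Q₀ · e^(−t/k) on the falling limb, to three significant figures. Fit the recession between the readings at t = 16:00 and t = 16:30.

On the falling limb, Q drops from 10 to 9 m³/s between t = 16:00 and t = 16:30 (Δt = 0.5 h).
k = −Δt / ln(Q₂/Q₁) = −0.5 / ln(9/10) = 4.75 h.

k ≈ 4.75 h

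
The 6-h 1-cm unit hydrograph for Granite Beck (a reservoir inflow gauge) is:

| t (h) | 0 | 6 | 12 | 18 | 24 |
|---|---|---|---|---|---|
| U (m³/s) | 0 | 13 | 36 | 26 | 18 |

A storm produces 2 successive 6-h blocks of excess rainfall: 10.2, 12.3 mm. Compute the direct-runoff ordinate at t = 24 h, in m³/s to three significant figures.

Q ≈ 50.3 m³/s

By discrete convolution, Q_j = Σ (P_i / 10 mm) · U_{j−i}.
At t = 24 h (j=4): Q = (10.2/10)·18 + (12.3/10)·26 = 50.3 m³/s.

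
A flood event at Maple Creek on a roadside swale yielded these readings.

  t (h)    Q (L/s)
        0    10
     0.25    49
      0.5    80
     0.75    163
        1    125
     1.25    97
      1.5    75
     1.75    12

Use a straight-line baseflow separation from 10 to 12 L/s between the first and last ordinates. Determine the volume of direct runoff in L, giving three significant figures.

V ≈ 4.71 × 10^5 L

Direct-runoff ordinates (Q − Q_b): 0.00, 38.71, 69.43, 152.14, 113.86, 85.57, 63.29, 0.00 L/s.
ΣQ_DR = 523.0 L/s.
With Δt = 0.25 h = 900 s, V = ΣQ_DR · Δt = 523.0 × 900 = 4.71 × 10^5 L.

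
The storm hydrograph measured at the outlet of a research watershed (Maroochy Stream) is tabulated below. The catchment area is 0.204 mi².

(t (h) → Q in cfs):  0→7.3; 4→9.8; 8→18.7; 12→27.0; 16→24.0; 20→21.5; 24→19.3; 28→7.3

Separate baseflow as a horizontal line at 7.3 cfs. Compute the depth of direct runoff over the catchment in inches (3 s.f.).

d ≈ 2.32 in

Direct runoff: 0.0, 2.5, 11.4, 19.7, 16.7, 14.2, 12.0, 0.0 cfs; ΣQ_DR = 76.50 cfs.
V = ΣQ_DR · Δt = 76.50 × 14400 s = 1.102 × 10^6 ft³.
Over A = 0.204 mi², depth = V / A = 2.32 in.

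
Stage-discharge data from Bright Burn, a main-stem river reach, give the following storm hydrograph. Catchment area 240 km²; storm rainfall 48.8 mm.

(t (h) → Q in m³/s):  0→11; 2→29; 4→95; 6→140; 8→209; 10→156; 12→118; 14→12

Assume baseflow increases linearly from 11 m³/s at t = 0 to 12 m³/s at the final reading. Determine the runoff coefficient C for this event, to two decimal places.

C ≈ 0.42

ΣQ_DR = 678.0 m³/s; V = ΣQ_DR·Δt = 4.882 × 10^6 m³.
Runoff depth d = V / A = 20.34 mm.
C = d / P = 20.34 / 48.8 = 0.42.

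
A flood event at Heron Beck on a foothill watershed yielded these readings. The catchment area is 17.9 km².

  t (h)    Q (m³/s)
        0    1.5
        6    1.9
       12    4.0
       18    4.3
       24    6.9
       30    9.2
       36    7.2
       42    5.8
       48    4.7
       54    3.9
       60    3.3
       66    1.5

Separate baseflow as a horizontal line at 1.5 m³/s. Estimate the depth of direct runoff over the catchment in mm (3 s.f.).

d ≈ 43.7 mm

Direct runoff: 0.0, 0.4, 2.5, 2.8, 5.4, 7.7, 5.7, 4.3, 3.2, 2.4, 1.8, 0.0 m³/s; ΣQ_DR = 36.20 m³/s.
V = ΣQ_DR · Δt = 36.20 × 21600 s = 7.819 × 10^5 m³.
Over A = 17.9 km², depth = V / A = 43.7 mm.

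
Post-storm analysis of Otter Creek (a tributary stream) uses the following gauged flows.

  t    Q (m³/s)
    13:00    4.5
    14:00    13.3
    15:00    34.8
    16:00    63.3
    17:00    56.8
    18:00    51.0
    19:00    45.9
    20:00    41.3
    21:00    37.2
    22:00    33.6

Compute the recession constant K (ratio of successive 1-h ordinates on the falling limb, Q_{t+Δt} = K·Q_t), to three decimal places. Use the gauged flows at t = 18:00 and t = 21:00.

K ≈ 0.900

Using the recession-limb readings at t = 18:00 and t = 21:00: Q falls from 51.0 to 37.2 m³/s over 3 intervals.
K = (Q₂/Q₁)^(1/3) = (37.2/51.0)^(1/3) = 0.900.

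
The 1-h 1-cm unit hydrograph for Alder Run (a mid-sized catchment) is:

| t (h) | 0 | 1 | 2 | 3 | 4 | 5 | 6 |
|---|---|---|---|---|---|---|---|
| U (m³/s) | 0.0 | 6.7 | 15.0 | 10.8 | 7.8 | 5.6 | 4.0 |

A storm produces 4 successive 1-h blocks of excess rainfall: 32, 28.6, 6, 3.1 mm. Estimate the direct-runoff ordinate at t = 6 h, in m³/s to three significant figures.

Q ≈ 36.8 m³/s

By discrete convolution, Q_j = Σ (P_i / 10 mm) · U_{j−i}.
At t = 6 h (j=6): Q = (32/10)·4.0 + (28.6/10)·5.6 + (6/10)·7.8 + (3.1/10)·10.8 = 36.8 m³/s.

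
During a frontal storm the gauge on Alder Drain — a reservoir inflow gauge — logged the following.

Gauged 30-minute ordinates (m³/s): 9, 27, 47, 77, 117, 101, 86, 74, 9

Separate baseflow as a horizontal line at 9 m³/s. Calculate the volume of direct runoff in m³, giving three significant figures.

Direct-runoff ordinates (Q − Q_b): 0.0, 18.0, 38.0, 68.0, 108.0, 92.0, 77.0, 65.0, 0.0 m³/s.
ΣQ_DR = 466.0 m³/s.
With Δt = 0.5 h = 1800 s, V = ΣQ_DR · Δt = 466.0 × 1800 = 8.39 × 10^5 m³.

V ≈ 8.39 × 10^5 m³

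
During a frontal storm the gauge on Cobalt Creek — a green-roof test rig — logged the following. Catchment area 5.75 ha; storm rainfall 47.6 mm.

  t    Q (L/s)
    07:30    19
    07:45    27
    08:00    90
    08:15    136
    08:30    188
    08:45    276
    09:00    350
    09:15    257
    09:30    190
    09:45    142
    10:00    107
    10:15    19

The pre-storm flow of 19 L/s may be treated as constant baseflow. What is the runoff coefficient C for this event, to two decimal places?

C ≈ 0.52

ΣQ_DR = 1573 L/s; V = ΣQ_DR·Δt = 1.416 × 10^6 L.
Runoff depth d = V / A = 24.62 mm.
C = d / P = 24.62 / 47.6 = 0.52.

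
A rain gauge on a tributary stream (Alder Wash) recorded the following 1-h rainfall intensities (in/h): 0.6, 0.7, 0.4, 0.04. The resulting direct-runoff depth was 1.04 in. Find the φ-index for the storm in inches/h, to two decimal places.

φ ≈ 0.22 in/h

Only the 3 blocks with intensity above φ contribute runoff: 0.6, 0.7, 0.4 in/h.
Σ(I−φ)·Δt = d  ⇒  (0.6+0.7+0.4 − 3φ)·1 = 1.04
φ = (1.700 − 1.04/1) / 3 = 0.22 in/h.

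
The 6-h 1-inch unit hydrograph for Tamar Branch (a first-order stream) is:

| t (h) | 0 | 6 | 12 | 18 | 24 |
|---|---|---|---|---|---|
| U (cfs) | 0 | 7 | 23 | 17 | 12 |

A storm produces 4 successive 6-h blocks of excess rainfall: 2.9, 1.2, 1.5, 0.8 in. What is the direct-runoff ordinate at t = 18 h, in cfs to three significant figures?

Q ≈ 87.4 cfs

By discrete convolution, Q_j = Σ (P_i / 1 in) · U_{j−i}.
At t = 18 h (j=3): Q = (2.9/1)·17 + (1.2/1)·23 + (1.5/1)·7 + (0.8/1)·0 = 87.4 cfs.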